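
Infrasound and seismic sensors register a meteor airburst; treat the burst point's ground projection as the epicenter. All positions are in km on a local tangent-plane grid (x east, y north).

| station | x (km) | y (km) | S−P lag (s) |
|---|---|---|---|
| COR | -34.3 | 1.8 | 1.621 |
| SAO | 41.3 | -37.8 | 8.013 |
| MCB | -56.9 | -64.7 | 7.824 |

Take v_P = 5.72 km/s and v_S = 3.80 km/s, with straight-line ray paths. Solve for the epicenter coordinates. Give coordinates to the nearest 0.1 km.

Distance from S−P lag: d = Δt · v_P v_S / (v_P − v_S) = Δt · (5.72·3.80)/(5.72−3.80) ≈ 11.3208·Δt.
So d_COR = 18.35, d_SAO = 90.71, d_MCB = 88.57 km.
Circle about each station: (x + 34.3)² + (y − 1.8)² = 18.35²; (x − 41.3)² + (y + 37.8)² = 90.71²; (x + 56.9)² + (y + 64.7)² = 88.57².
Subtracting pairs of circle equations eliminates x²+y² and gives linear equations (the radical axes):
151.2 x − 79.2 y = -5936.78
-45.2 x − 133.0 y = -1263.95
Solving the 2×2 system: x ≈ -29.1, y ≈ 19.4 km.

x ≈ -29.1 km, y ≈ 19.4 km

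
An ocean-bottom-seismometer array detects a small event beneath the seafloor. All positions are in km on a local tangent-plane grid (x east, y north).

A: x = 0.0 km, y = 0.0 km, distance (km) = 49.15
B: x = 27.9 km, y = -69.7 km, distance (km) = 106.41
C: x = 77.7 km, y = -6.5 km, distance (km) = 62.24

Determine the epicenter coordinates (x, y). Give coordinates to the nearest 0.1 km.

Circle about each station: x² + y² = 49.15²; (x − 27.9)² + (y + 69.7)² = 106.41²; (x − 77.7)² + (y + 6.5)² = 62.24².
Subtracting pairs of circle equations eliminates x²+y² and gives linear equations (the radical axes):
55.8 x − 139.4 y = -3270.87
155.4 x − 13.0 y = 4621.44
Solving the 2×2 system: x ≈ 32.8, y ≈ 36.6 km.

(32.8, 36.6)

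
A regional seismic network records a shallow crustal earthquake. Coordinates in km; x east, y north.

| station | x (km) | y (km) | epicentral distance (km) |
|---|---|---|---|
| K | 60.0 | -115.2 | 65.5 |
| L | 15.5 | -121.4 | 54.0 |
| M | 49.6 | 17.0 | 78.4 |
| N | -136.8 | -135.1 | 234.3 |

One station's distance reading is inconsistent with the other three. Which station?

Solve using three stations at a time. Using K, M, N (subtract circle equations pairwise → linear system) gives (x, y) ≈ (83.0, -53.9).
Distances from that point to each station vs reported:
  K: calculated 65.5 vs reported 65.5 → residual 0.0 km
  L: calculated 95.4 vs reported 54.0 → residual 41.4 km
  M: calculated 78.4 vs reported 78.4 → residual 0.0 km
  N: calculated 234.3 vs reported 234.3 → residual 0.0 km
K, M, N are mutually consistent (residuals ≈ 0); L is off by 41.4 km.

L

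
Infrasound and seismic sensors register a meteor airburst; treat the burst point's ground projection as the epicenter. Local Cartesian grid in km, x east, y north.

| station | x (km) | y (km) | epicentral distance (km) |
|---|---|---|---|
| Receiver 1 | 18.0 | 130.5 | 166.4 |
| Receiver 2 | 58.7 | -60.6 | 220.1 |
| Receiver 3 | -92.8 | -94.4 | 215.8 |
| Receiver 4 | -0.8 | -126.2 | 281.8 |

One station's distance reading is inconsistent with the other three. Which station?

Receiver 2

Solve using three stations at a time. Using Receiver 1, Receiver 3, Receiver 4 (subtract circle equations pairwise → linear system) gives (x, y) ≈ (-147.6, 114.3).
Distances from that point to each station vs reported:
  Receiver 1: calculated 166.4 vs reported 166.4 → residual 0.0 km
  Receiver 2: calculated 270.5 vs reported 220.1 → residual 50.4 km
  Receiver 3: calculated 215.8 vs reported 215.8 → residual 0.0 km
  Receiver 4: calculated 281.8 vs reported 281.8 → residual 0.0 km
Receiver 1, Receiver 3, Receiver 4 are mutually consistent (residuals ≈ 0); Receiver 2 is off by 50.4 km.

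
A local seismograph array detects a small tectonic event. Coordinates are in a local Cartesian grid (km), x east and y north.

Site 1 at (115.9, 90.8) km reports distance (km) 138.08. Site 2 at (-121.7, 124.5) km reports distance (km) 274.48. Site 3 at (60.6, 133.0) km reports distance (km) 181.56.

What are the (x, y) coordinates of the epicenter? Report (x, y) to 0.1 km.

Circle about each station: (x − 115.9)² + (y − 90.8)² = 138.08²; (x + 121.7)² + (y − 124.5)² = 274.48²; (x − 60.6)² + (y − 133.0)² = 181.56².
Subtracting the Site 1 equation from the Site 2 and Site 3 equations removes the quadratic terms:
-475.2 x + 67.4 y = -47639.49
-110.6 x + 84.4 y = -14214.04
Solving the 2×2 system: x ≈ 93.8, y ≈ -45.5 km.

(93.8, -45.5)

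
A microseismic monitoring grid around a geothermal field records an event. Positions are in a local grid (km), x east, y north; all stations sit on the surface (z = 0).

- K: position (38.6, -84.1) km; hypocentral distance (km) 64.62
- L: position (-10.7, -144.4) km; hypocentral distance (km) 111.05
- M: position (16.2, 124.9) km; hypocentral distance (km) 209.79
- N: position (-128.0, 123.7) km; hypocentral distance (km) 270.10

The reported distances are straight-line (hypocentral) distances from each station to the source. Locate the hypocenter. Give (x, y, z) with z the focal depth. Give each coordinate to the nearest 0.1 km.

x ≈ 46.1 km, y ≈ -72.9 km, depth ≈ 63.2 km

Each station gives a sphere (x−x_i)² + (y−y_i)² + z² = d_i² (stations at z=0).
Subtracting the K sphere from L and M: z² cancels, leaving linear equations in x and y:
-98.6 x − 120.6 y = 4246.72
-44.8 x + 418.0 y = -32536.42
Solving: x ≈ 46.093, y ≈ -72.898 km (keep extra digits for the depth step; rounded: 46.1, -72.9).
Then from the K sphere: z² = 64.62² − (x − 38.6)² − (y + 84.1)² with x = 46.093, y = -72.898, so z ≈ 63.199 ≈ 63.2 km.
Check against N (with the unrounded solution): distance 270.10 ≈ 270.10 km. ✓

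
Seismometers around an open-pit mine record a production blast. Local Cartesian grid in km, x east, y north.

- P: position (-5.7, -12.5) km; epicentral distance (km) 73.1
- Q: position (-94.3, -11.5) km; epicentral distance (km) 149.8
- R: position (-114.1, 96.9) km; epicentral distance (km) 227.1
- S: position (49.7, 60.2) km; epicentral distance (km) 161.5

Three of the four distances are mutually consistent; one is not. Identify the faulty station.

Solve using three stations at a time. Using P, Q, R (subtract circle equations pairwise → linear system) gives (x, y) ≈ (45.9, -64.3).
Distances from that point to each station vs reported:
  P: calculated 73.1 vs reported 73.1 → residual 0.0 km
  Q: calculated 149.8 vs reported 149.8 → residual 0.0 km
  R: calculated 227.1 vs reported 227.1 → residual 0.0 km
  S: calculated 124.5 vs reported 161.5 → residual 37.0 km
P, Q, R are mutually consistent (residuals ≈ 0); S is off by 37.0 km.

S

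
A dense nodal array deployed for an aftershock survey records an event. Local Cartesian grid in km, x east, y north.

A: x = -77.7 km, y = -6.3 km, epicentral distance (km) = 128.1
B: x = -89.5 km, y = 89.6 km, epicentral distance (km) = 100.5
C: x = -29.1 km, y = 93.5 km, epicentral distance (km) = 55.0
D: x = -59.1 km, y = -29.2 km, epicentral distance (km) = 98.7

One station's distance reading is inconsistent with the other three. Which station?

A

Solve using three stations at a time. Using B, C, D (subtract circle equations pairwise → linear system) gives (x, y) ≈ (2.1, 48.2).
Distances from that point to each station vs reported:
  A: calculated 96.6 vs reported 128.1 → residual 31.5 km
  B: calculated 100.5 vs reported 100.5 → residual 0.0 km
  C: calculated 55.0 vs reported 55.0 → residual 0.0 km
  D: calculated 98.7 vs reported 98.7 → residual 0.0 km
B, C, D are mutually consistent (residuals ≈ 0); A is off by 31.5 km.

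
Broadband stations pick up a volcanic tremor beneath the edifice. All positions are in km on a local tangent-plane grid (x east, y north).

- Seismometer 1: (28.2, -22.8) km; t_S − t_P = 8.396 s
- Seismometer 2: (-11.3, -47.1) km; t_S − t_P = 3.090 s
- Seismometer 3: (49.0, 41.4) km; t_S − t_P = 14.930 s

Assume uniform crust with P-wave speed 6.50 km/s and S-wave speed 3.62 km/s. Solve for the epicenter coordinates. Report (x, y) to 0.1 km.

(-36.5, -45.6)

Distance from S−P lag: d = Δt · v_P v_S / (v_P − v_S) = Δt · (6.50·3.62)/(6.50−3.62) ≈ 8.1701·Δt.
So d_Seismometer 1 = 68.60, d_Seismometer 2 = 25.25, d_Seismometer 3 = 121.98 km.
Circle about each station: (x − 28.2)² + (y + 22.8)² = 68.60²; (x + 11.3)² + (y + 47.1)² = 25.25²; (x − 49.0)² + (y − 41.4)² = 121.98².
Subtracting the Seismometer 1 equation from the Seismometer 2 and Seismometer 3 equations removes the quadratic terms:
-79.0 x − 48.6 y = 5099.42
41.6 x + 128.4 y = -7373.28
Solving the 2×2 system: x ≈ -36.5, y ≈ -45.6 km.
Check against Seismometer 1 (with the unrounded x, y): √((x − 28.2)²+(y + 22.8)²) = 68.60 ≈ 68.60 km. ✓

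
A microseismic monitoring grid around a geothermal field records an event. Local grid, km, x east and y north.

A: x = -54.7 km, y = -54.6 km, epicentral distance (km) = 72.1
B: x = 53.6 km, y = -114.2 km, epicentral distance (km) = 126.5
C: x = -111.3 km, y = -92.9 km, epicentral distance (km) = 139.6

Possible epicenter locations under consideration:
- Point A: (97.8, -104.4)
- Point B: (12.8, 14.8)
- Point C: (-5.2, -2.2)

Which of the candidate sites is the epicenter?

For each candidate, compare |candidate − station| to the reported distance:
Point A: residuals A 88.3, B 81.2, C 69.8 → max 88.3 km
Point B: residuals A 24.7, B 8.8, C 24.7 → max 24.7 km
Point C: residuals A 0.0, B 0.0, C 0.0 → max 0.0 km
Only Point C has all residuals ≈ 0.

Point C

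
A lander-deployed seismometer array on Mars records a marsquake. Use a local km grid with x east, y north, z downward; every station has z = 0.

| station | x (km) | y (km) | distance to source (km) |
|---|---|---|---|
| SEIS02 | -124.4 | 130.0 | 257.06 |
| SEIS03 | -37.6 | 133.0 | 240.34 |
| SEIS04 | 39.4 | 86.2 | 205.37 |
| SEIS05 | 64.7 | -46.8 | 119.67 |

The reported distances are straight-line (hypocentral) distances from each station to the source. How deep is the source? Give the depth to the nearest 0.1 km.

58.8 km

Each station gives a sphere (x−x_i)² + (y−y_i)² + z² = d_i² (stations at z=0).
Subtracting the SEIS02 sphere from SEIS03 and SEIS04: z² cancels, leaving linear equations in x and y:
173.6 x + 6.0 y = -4956.07
327.6 x − 87.6 y = 510.45
Solving: x ≈ -25.103, y ≈ -99.705 km (keep extra digits for the depth step; rounded: -25.1, -99.7).
Then from the SEIS02 sphere: z² = 257.06² − (x + 124.4)² − (y − 130.0)² with x = -25.103, y = -99.705, so z ≈ 58.784 ≈ 58.8 km.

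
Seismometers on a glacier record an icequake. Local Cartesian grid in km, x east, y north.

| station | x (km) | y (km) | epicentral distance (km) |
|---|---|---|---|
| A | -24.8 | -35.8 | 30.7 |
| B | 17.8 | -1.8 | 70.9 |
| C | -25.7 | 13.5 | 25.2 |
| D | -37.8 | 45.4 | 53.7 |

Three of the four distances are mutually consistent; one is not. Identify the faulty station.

Solve using three stations at a time. Using A, C, D (subtract circle equations pairwise → linear system) gives (x, y) ≈ (-38.3, -8.3).
Distances from that point to each station vs reported:
  A: calculated 30.7 vs reported 30.7 → residual 0.0 km
  B: calculated 56.4 vs reported 70.9 → residual 14.5 km
  C: calculated 25.1 vs reported 25.2 → residual 0.1 km
  D: calculated 53.7 vs reported 53.7 → residual 0.0 km
A, C, D are mutually consistent (residuals ≈ 0); B is off by 14.5 km.

B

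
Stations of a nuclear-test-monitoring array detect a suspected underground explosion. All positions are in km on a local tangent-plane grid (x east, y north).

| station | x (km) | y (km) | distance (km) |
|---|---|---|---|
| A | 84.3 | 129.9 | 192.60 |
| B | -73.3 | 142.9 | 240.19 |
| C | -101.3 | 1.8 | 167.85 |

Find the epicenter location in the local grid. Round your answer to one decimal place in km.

Circle about each station: (x − 84.3)² + (y − 129.9)² = 192.60²; (x + 73.3)² + (y − 142.9)² = 240.19²; (x + 101.3)² + (y − 1.8)² = 167.85².
Subtracting the A equation from the B and C equations removes the quadratic terms:
-315.2 x + 26.0 y = -18783.68
-371.2 x − 256.2 y = -4794.43
Solving the 2×2 system: x ≈ 54.6, y ≈ -60.4 km.

54.6 km east, -60.4 km north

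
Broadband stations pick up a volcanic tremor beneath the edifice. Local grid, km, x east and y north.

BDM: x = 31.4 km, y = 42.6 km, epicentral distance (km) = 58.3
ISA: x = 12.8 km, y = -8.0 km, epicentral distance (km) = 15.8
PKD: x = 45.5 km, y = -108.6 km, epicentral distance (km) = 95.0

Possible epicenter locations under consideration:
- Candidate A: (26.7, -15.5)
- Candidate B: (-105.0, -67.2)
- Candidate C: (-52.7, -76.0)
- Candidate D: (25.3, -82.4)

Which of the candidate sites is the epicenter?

Candidate A

For each candidate, compare |candidate − station| to the reported distance:
Candidate A: residuals BDM 0.0, ISA 0.0, PKD 0.0 → max 0.0 km
Candidate B: residuals BDM 116.8, ISA 116.0, PKD 61.1 → max 116.8 km
Candidate C: residuals BDM 87.1, ISA 78.6, PKD 8.5 → max 87.1 km
Candidate D: residuals BDM 66.8, ISA 59.6, PKD 61.9 → max 66.8 km
Only Candidate A has all residuals ≈ 0.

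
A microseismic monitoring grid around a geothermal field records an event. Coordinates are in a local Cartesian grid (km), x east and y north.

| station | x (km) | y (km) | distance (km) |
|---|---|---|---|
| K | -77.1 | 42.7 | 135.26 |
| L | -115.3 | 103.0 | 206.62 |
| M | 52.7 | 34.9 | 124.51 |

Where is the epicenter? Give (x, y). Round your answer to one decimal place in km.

Circle about each station: (x + 77.1)² + (y − 42.7)² = 135.26²; (x + 115.3)² + (y − 103.0)² = 206.62²; (x − 52.7)² + (y − 34.9)² = 124.51².
Subtracting the K equation from the L and M equations removes the quadratic terms:
-76.4 x + 120.6 y = -8261.17
259.6 x − 15.6 y = -979.87
Solving the 2×2 system: x ≈ -8.2, y ≈ -73.7 km.

x ≈ -8.2 km, y ≈ -73.7 km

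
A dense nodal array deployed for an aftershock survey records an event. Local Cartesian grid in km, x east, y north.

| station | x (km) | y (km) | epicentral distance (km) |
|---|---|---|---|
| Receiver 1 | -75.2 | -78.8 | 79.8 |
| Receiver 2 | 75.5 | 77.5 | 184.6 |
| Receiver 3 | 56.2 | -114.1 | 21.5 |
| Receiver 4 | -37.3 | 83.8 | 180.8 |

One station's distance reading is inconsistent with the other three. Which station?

Receiver 3

Solve using three stations at a time. Using Receiver 1, Receiver 2, Receiver 4 (subtract circle equations pairwise → linear system) gives (x, y) ≈ (3.3, -92.3).
Distances from that point to each station vs reported:
  Receiver 1: calculated 79.6 vs reported 79.8 → residual 0.2 km
  Receiver 2: calculated 184.5 vs reported 184.6 → residual 0.1 km
  Receiver 3: calculated 57.2 vs reported 21.5 → residual 35.7 km
  Receiver 4: calculated 180.7 vs reported 180.8 → residual 0.1 km
Receiver 1, Receiver 2, Receiver 4 are mutually consistent (residuals ≈ 0); Receiver 3 is off by 35.7 km.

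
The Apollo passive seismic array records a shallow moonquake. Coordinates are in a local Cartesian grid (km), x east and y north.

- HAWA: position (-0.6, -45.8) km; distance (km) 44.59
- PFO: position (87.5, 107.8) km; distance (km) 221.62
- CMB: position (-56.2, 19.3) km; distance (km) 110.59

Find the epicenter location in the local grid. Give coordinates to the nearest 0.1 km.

-20.9 km east, -85.5 km north

Circle about each station: (x + 0.6)² + (y + 45.8)² = 44.59²; (x − 87.5)² + (y − 107.8)² = 221.62²; (x + 56.2)² + (y − 19.3)² = 110.59².
Subtracting the HAWA equation from the PFO and CMB equations removes the quadratic terms:
176.2 x + 307.2 y = -29948.07
-111.2 x + 130.2 y = -8808.95
Solving the 2×2 system: x ≈ -20.9, y ≈ -85.5 km.
Check against HAWA (with the unrounded x, y): √((x + 0.6)²+(y + 45.8)²) = 44.59 ≈ 44.59 km. ✓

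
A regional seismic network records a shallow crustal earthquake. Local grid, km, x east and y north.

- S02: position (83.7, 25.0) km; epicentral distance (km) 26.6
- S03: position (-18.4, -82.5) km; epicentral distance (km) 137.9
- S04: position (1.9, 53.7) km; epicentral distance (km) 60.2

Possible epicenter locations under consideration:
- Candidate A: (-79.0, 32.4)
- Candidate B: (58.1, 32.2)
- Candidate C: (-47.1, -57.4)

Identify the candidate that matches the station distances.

Candidate B

For each candidate, compare |candidate − station| to the reported distance:
Candidate A: residuals S02 136.3, S03 8.0, S04 23.5 → max 136.3 km
Candidate B: residuals S02 0.0, S03 0.0, S04 0.0 → max 0.0 km
Candidate C: residuals S02 128.0, S03 99.8, S04 61.2 → max 128.0 km
Only Candidate B has all residuals ≈ 0.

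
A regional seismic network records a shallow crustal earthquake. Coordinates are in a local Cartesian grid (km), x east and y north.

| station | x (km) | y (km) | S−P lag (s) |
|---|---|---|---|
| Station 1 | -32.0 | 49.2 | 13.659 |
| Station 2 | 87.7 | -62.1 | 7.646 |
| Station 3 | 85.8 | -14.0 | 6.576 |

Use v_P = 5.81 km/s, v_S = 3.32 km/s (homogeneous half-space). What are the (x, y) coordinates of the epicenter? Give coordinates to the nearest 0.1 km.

Distance from S−P lag: d = Δt · v_P v_S / (v_P − v_S) = Δt · (5.81·3.32)/(5.81−3.32) ≈ 7.7467·Δt.
So d_Station 1 = 105.81, d_Station 2 = 59.23, d_Station 3 = 50.94 km.
Circle about each station: (x + 32.0)² + (y − 49.2)² = 105.81²; (x − 87.7)² + (y + 62.1)² = 59.23²; (x − 85.8)² + (y + 14.0)² = 50.94².
Subtracting pairs of circle equations eliminates x²+y² and gives linear equations (the radical axes):
239.4 x − 222.6 y = 15790.62
235.6 x − 126.4 y = 12713.87
Solving the 2×2 system: x ≈ 37.6, y ≈ -30.5 km.
Check against Station 1 (with the unrounded x, y): √((x + 32.0)²+(y − 49.2)²) = 105.81 ≈ 105.81 km. ✓

(37.6, -30.5)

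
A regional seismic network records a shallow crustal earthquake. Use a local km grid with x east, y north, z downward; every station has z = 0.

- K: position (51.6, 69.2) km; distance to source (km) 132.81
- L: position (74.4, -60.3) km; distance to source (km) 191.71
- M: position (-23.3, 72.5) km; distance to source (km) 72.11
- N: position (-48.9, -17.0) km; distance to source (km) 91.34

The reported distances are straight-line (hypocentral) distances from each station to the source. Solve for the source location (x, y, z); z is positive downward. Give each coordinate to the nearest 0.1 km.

Each station gives a sphere (x−x_i)² + (y−y_i)² + z² = d_i² (stations at z=0).
Subtracting the K sphere from L and M: z² cancels, leaving linear equations in x and y:
45.6 x − 259.0 y = -17393.98
-149.8 x + 6.6 y = 10786.58
Solving: x ≈ -69.587, y ≈ 54.907 km (keep extra digits for the depth step; rounded: -69.6, 54.9).
Then from the K sphere: z² = 132.81² − (x − 51.6)² − (y − 69.2)² with x = -69.587, y = 54.907, so z ≈ 52.421 ≈ 52.4 km.

(-69.6, 54.9, 52.4)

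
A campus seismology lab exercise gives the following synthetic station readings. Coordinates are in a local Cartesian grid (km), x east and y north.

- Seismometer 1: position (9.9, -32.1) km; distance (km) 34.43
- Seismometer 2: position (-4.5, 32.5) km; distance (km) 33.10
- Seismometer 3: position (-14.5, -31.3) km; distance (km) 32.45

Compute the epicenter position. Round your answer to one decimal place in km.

(-4.0, -0.6)

Circle about each station: (x − 9.9)² + (y + 32.1)² = 34.43²; (x + 4.5)² + (y − 32.5)² = 33.10²; (x + 14.5)² + (y + 31.3)² = 32.45².
Subtracting the Seismometer 1 equation from the Seismometer 2 and Seismometer 3 equations removes the quadratic terms:
-28.8 x + 129.2 y = 37.89
-48.8 x + 1.6 y = 193.94
Solving the 2×2 system: x ≈ -4.0, y ≈ -0.6 km.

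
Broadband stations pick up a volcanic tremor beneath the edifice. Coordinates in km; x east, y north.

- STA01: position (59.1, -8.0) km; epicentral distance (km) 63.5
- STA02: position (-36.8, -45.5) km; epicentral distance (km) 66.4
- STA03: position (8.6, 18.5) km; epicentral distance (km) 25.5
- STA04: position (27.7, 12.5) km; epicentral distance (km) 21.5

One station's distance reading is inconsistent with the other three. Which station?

Solve using three stations at a time. Using STA02, STA03, STA04 (subtract circle equations pairwise → linear system) gives (x, y) ≈ (16.4, -5.8).
Distances from that point to each station vs reported:
  STA01: calculated 42.8 vs reported 63.5 → residual 20.7 km
  STA02: calculated 66.4 vs reported 66.4 → residual 0.0 km
  STA03: calculated 25.5 vs reported 25.5 → residual 0.0 km
  STA04: calculated 21.5 vs reported 21.5 → residual 0.0 km
STA02, STA03, STA04 are mutually consistent (residuals ≈ 0); STA01 is off by 20.7 km.

STA01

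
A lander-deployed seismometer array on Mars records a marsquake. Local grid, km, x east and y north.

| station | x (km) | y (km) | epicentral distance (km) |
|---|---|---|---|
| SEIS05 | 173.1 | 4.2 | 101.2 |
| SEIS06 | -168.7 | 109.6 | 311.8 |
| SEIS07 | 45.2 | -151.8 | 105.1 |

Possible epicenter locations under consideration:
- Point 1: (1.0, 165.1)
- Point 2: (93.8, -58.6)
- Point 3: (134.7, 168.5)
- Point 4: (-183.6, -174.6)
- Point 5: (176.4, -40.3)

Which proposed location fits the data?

For each candidate, compare |candidate − station| to the reported distance:
Point 1: residuals SEIS05 134.4, SEIS06 133.3, SEIS07 214.9 → max 214.9 km
Point 2: residuals SEIS05 0.0, SEIS06 0.0, SEIS07 0.0 → max 0.0 km
Point 3: residuals SEIS05 67.5, SEIS06 2.7, SEIS07 227.5 → max 227.5 km
Point 4: residuals SEIS05 297.8, SEIS06 27.2, SEIS07 124.8 → max 297.8 km
Point 5: residuals SEIS05 56.6, SEIS06 64.4, SEIS07 67.1 → max 67.1 km
Only Point 2 has all residuals ≈ 0.

Point 2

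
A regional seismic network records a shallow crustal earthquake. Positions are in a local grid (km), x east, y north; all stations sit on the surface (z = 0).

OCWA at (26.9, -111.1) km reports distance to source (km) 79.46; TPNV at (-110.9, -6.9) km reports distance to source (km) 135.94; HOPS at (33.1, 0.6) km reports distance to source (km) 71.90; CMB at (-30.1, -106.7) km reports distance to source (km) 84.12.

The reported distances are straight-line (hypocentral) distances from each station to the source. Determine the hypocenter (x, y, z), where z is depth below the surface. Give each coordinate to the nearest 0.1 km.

x ≈ 9.7 km, y ≈ -49.0 km, depth ≈ 46.5 km

Each station gives a sphere (x−x_i)² + (y−y_i)² + z² = d_i² (stations at z=0).
Subtracting the OCWA sphere from TPNV and HOPS: z² cancels, leaving linear equations in x and y:
-275.6 x + 208.4 y = -12886.19
12.4 x + 223.4 y = -10826.57
Solving: x ≈ 9.704, y ≈ -49.001 km (keep extra digits for the depth step; rounded: 9.7, -49.0).
Then from the OCWA sphere: z² = 79.46² − (x − 26.9)² − (y + 111.1)² with x = 9.704, y = -49.001, so z ≈ 46.496 ≈ 46.5 km.
Check against CMB (with the unrounded solution): distance 84.12 ≈ 84.12 km. ✓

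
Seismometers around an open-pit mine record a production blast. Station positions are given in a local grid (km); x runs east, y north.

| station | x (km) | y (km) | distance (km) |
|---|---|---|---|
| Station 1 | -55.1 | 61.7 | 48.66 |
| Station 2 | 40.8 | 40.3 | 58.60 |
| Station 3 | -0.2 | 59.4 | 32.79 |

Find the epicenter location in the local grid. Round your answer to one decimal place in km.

Circle about each station: (x + 55.1)² + (y − 61.7)² = 48.66²; (x − 40.8)² + (y − 40.3)² = 58.60²; (x + 0.2)² + (y − 59.4)² = 32.79².
Subtracting the Station 1 equation from the Station 2 and Station 3 equations removes the quadratic terms:
191.8 x − 42.8 y = -4620.33
109.8 x − 4.6 y = -2021.89
Solving the 2×2 system: x ≈ -17.1, y ≈ 31.3 km.
Check against Station 1 (with the unrounded x, y): √((x + 55.1)²+(y − 61.7)²) = 48.66 ≈ 48.66 km. ✓

(-17.1, 31.3)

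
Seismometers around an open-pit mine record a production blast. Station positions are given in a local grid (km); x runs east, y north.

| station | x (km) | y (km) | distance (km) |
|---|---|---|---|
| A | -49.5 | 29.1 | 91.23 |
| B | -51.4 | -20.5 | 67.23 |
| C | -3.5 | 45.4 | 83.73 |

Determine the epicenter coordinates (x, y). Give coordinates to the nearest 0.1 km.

Circle about each station: (x + 49.5)² + (y − 29.1)² = 91.23²; (x + 51.4)² + (y + 20.5)² = 67.23²; (x + 3.5)² + (y − 45.4)² = 83.73².
Subtracting the A equation from the B and C equations removes the quadratic terms:
-3.8 x − 99.2 y = 3568.19
92.0 x + 32.6 y = 88.55
Solving the 2×2 system: x ≈ 13.9, y ≈ -36.5 km.

(13.9, -36.5)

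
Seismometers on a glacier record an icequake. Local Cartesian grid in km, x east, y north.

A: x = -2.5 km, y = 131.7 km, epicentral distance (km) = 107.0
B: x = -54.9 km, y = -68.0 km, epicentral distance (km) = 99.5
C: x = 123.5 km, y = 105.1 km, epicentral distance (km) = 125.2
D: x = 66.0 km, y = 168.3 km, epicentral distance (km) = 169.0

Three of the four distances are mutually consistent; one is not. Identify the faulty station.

Solve using three stations at a time. Using A, B, D (subtract circle equations pairwise → linear system) gives (x, y) ≈ (-27.8, 27.7).
Distances from that point to each station vs reported:
  A: calculated 107.0 vs reported 107.0 → residual 0.0 km
  B: calculated 99.5 vs reported 99.5 → residual 0.0 km
  C: calculated 170.0 vs reported 125.2 → residual 44.8 km
  D: calculated 169.0 vs reported 169.0 → residual 0.0 km
A, B, D are mutually consistent (residuals ≈ 0); C is off by 44.8 km.

C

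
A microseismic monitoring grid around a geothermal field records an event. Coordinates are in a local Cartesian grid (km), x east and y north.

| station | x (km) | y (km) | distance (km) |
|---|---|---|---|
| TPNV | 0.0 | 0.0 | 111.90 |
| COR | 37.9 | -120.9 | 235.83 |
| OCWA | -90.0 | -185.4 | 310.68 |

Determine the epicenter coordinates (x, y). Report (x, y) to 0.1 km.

(0.2, 111.9)

Circle about each station: x² + y² = 111.90²; (x − 37.9)² + (y + 120.9)² = 235.83²; (x + 90.0)² + (y + 185.4)² = 310.68².
Subtracting pairs of circle equations eliminates x²+y² and gives linear equations (the radical axes):
75.8 x − 241.8 y = -27040.96
-180.0 x − 370.8 y = -41527.29
Solving the 2×2 system: x ≈ 0.2, y ≈ 111.9 km.
Check against TPNV (with the unrounded x, y): √(x²+y²) = 111.90 ≈ 111.90 km. ✓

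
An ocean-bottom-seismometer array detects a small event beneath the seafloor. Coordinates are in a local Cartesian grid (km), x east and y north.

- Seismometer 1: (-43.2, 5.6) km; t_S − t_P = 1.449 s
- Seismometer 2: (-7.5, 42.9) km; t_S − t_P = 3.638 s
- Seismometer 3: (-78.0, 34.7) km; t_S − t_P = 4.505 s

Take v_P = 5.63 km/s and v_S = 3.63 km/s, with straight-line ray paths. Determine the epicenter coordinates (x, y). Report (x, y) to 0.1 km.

Distance from S−P lag: d = Δt · v_P v_S / (v_P − v_S) = Δt · (5.63·3.63)/(5.63−3.63) ≈ 10.2184·Δt.
So d_Seismometer 1 = 14.81, d_Seismometer 2 = 37.17, d_Seismometer 3 = 46.03 km.
Circle about each station: (x + 43.2)² + (y − 5.6)² = 14.81²; (x + 7.5)² + (y − 42.9)² = 37.17²; (x + 78.0)² + (y − 34.7)² = 46.03².
Subtracting the Seismometer 1 equation from the Seismometer 2 and Seismometer 3 equations removes the quadratic terms:
71.4 x + 74.6 y = -1163.21
-69.6 x + 58.2 y = 3491.07
Solving the 2×2 system: x ≈ -35.1, y ≈ 18.0 km.
Check against Seismometer 1 (with the unrounded x, y): √((x + 43.2)²+(y − 5.6)²) = 14.81 ≈ 14.81 km. ✓

x ≈ -35.1 km, y ≈ 18.0 km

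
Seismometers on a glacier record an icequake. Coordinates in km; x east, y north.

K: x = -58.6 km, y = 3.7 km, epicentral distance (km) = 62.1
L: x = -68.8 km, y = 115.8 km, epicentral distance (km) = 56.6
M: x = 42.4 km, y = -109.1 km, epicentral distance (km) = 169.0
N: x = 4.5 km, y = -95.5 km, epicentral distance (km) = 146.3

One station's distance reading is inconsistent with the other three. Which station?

L

Solve using three stations at a time. Using K, M, N (subtract circle equations pairwise → linear system) gives (x, y) ≈ (-16.6, 49.2).
Distances from that point to each station vs reported:
  K: calculated 61.9 vs reported 62.1 → residual 0.2 km
  L: calculated 84.6 vs reported 56.6 → residual 28.0 km
  M: calculated 168.9 vs reported 169.0 → residual 0.1 km
  N: calculated 146.2 vs reported 146.3 → residual 0.1 km
K, M, N are mutually consistent (residuals ≈ 0); L is off by 28.0 km.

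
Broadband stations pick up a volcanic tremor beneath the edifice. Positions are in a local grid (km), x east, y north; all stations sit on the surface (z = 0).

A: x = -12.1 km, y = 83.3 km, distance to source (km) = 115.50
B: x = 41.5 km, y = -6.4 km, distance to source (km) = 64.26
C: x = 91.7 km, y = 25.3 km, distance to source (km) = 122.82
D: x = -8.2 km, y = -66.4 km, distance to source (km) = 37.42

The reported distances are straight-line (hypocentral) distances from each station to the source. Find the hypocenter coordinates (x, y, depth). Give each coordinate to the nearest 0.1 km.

(-16.6, -31.6, 10.9)

Each station gives a sphere (x−x_i)² + (y−y_i)² + z² = d_i² (stations at z=0).
Subtracting the A sphere from B and C: z² cancels, leaving linear equations in x and y:
107.2 x − 179.4 y = 3888.81
207.6 x − 116.0 y = 219.18
Solving: x ≈ -16.599, y ≈ -31.595 km (keep extra digits for the depth step; rounded: -16.6, -31.6).
Then from the A sphere: z² = 115.50² − (x + 12.1)² − (y − 83.3)² with x = -16.599, y = -31.595, so z ≈ 10.915 ≈ 10.9 km.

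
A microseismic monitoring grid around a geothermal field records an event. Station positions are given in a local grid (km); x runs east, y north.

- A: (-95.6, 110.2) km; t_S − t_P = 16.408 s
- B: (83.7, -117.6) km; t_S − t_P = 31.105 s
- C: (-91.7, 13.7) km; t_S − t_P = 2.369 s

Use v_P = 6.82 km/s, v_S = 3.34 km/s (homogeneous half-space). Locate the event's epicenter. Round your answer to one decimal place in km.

Distance from S−P lag: d = Δt · v_P v_S / (v_P − v_S) = Δt · (6.82·3.34)/(6.82−3.34) ≈ 6.5456·Δt.
So d_A = 107.40, d_B = 203.60, d_C = 15.51 km.
Circle about each station: (x + 95.6)² + (y − 110.2)² = 107.40²; (x − 83.7)² + (y + 117.6)² = 203.60²; (x + 91.7)² + (y − 13.7)² = 15.51².
Subtracting the A equation from the B and C equations removes the quadratic terms:
358.6 x − 455.6 y = -30366.15
7.8 x − 193.0 y = -1392.62
Solving the 2×2 system: x ≈ -79.6, y ≈ 4.0 km.

(-79.6, 4.0)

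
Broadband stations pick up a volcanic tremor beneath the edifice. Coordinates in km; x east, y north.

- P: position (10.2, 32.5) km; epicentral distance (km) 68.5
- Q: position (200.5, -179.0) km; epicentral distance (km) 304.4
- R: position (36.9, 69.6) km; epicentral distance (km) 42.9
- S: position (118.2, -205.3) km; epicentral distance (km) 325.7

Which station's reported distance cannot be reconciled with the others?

Q

Solve using three stations at a time. Using P, R, S (subtract circle equations pairwise → linear system) gives (x, y) ≈ (7.5, 101.0).
Distances from that point to each station vs reported:
  P: calculated 68.6 vs reported 68.5 → residual 0.1 km
  Q: calculated 340.1 vs reported 304.4 → residual 35.7 km
  R: calculated 43.0 vs reported 42.9 → residual 0.1 km
  S: calculated 325.7 vs reported 325.7 → residual 0.0 km
P, R, S are mutually consistent (residuals ≈ 0); Q is off by 35.7 km.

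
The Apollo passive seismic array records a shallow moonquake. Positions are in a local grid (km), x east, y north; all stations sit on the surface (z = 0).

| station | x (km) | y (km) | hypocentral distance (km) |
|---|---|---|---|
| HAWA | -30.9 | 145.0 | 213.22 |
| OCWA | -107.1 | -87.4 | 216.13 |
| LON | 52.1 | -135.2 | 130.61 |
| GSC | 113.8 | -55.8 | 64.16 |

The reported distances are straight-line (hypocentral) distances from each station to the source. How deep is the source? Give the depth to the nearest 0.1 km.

depth ≈ 49.9 km

Each station gives a sphere (x−x_i)² + (y−y_i)² + z² = d_i² (stations at z=0).
Subtracting the HAWA sphere from OCWA and LON: z² cancels, leaving linear equations in x and y:
-152.4 x − 464.8 y = -4120.05
166.0 x − 560.4 y = 27417.44
Solving: x ≈ 92.596, y ≈ -21.496 km (keep extra digits for the depth step; rounded: 92.6, -21.5).
Then from the HAWA sphere: z² = 213.22² − (x + 30.9)² − (y − 145.0)² with x = 92.596, y = -21.496, so z ≈ 49.906 ≈ 49.9 km.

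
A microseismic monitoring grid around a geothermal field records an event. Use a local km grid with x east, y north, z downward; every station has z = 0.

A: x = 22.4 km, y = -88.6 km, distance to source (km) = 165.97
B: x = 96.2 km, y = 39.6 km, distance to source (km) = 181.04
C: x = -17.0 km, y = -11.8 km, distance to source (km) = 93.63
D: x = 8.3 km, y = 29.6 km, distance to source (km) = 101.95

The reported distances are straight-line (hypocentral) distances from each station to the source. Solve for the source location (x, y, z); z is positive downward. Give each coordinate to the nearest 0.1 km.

Each station gives a sphere (x−x_i)² + (y−y_i)² + z² = d_i² (stations at z=0).
Subtracting the A sphere from B and C: z² cancels, leaving linear equations in x and y:
147.6 x + 256.4 y = -2758.56
-78.8 x + 153.6 y = 10855.98
Solving: x ≈ -74.802, y ≈ 32.302 km (keep extra digits for the depth step; rounded: -74.8, 32.3).
Then from the A sphere: z² = 165.97² − (x − 22.4)² − (y + 88.6)² with x = -74.802, y = 32.302, so z ≈ 58.996 ≈ 59.0 km.

(-74.8, 32.3, 59.0)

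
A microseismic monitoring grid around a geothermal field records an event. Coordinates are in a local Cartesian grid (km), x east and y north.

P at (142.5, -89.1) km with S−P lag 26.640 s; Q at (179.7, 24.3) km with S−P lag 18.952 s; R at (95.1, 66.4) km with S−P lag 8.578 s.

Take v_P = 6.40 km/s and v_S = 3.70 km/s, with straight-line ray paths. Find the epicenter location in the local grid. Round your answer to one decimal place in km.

(46.7, 124.0)

Distance from S−P lag: d = Δt · v_P v_S / (v_P − v_S) = Δt · (6.40·3.70)/(6.40−3.70) ≈ 8.7704·Δt.
So d_P = 233.64, d_Q = 166.22, d_R = 75.23 km.
Circle about each station: (x − 142.5)² + (y + 89.1)² = 233.64²; (x − 179.7)² + (y − 24.3)² = 166.22²; (x − 95.1)² + (y − 66.4)² = 75.23².
Subtracting the P equation from the Q and R equations removes the quadratic terms:
74.4 x + 226.8 y = 31596.08
-94.8 x + 311.0 y = 34136.01
Solving the 2×2 system: x ≈ 46.7, y ≈ 124.0 km.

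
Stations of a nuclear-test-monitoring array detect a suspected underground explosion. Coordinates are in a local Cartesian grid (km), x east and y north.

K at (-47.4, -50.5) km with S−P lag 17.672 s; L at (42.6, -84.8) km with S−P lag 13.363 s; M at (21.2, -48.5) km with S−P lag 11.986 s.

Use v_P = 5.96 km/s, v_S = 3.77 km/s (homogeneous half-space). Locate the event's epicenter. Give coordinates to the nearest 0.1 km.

x ≈ 113.9 km, y ≈ 32.3 km

Distance from S−P lag: d = Δt · v_P v_S / (v_P − v_S) = Δt · (5.96·3.77)/(5.96−3.77) ≈ 10.2599·Δt.
So d_K = 181.31, d_L = 137.10, d_M = 122.98 km.
Circle about each station: (x + 47.4)² + (y + 50.5)² = 181.31²; (x − 42.6)² + (y + 84.8)² = 137.10²; (x − 21.2)² + (y + 48.5)² = 122.98².
Subtracting the K equation from the L and M equations removes the quadratic terms:
180.0 x − 68.6 y = 18285.70
137.2 x + 4.0 y = 15753.92
Solving the 2×2 system: x ≈ 113.9, y ≈ 32.3 km.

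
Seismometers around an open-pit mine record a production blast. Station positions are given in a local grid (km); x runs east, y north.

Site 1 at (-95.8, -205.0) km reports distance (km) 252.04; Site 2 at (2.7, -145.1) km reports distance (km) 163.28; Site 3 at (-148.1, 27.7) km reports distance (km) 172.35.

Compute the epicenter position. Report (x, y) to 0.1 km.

x ≈ 23.9 km, y ≈ 16.8 km

Circle about each station: (x + 95.8)² + (y + 205.0)² = 252.04²; (x − 2.7)² + (y + 145.1)² = 163.28²; (x + 148.1)² + (y − 27.7)² = 172.35².
Subtracting pairs of circle equations eliminates x²+y² and gives linear equations (the radical axes):
197.0 x + 119.8 y = 6722.46
-104.6 x + 465.4 y = 5317.90
Solving the 2×2 system: x ≈ 23.9, y ≈ 16.8 km.
Check against Site 1 (with the unrounded x, y): √((x + 95.8)²+(y + 205.0)²) = 252.04 ≈ 252.04 km. ✓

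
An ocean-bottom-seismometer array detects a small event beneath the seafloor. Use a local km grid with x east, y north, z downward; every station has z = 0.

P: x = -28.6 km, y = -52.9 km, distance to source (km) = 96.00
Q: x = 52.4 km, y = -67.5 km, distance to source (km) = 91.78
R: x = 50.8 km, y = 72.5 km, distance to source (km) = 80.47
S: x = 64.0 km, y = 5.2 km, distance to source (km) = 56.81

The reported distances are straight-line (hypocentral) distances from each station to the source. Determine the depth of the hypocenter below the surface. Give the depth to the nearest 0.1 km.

Each station gives a sphere (x−x_i)² + (y−y_i)² + z² = d_i² (stations at z=0).
Subtracting the P sphere from Q and R: z² cancels, leaving linear equations in x and y:
162.0 x − 29.2 y = 4478.07
158.8 x + 250.8 y = 6961.10
Solving: x ≈ 29.301, y ≈ 9.203 km (keep extra digits for the depth step; rounded: 29.3, 9.2).
Then from the P sphere: z² = 96.00² − (x + 28.6)² − (y + 52.9)² with x = 29.301, y = 9.203, so z ≈ 44.796 ≈ 44.8 km.

depth ≈ 44.8 km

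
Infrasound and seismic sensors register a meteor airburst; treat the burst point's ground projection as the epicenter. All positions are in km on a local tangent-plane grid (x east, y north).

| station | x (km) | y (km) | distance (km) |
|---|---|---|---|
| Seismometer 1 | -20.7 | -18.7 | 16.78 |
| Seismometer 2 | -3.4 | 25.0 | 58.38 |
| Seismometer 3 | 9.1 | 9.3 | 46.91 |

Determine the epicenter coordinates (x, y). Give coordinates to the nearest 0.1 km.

-11.6 km east, -32.8 km north

Circle about each station: (x + 20.7)² + (y + 18.7)² = 16.78²; (x + 3.4)² + (y − 25.0)² = 58.38²; (x − 9.1)² + (y − 9.3)² = 46.91².
Subtracting the Seismometer 1 equation from the Seismometer 2 and Seismometer 3 equations removes the quadratic terms:
34.6 x + 87.4 y = -3268.28
59.6 x + 56.0 y = -2527.86
Solving the 2×2 system: x ≈ -11.6, y ≈ -32.8 km.
Check against Seismometer 1 (with the unrounded x, y): √((x + 20.7)²+(y + 18.7)²) = 16.79 ≈ 16.78 km. ✓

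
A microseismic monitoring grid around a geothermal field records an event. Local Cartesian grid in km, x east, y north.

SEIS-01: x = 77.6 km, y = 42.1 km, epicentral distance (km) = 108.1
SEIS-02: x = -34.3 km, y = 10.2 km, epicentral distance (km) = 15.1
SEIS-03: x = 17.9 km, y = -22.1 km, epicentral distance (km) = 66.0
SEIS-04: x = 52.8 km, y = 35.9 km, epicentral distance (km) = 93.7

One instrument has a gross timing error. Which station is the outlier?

Solve using three stations at a time. Using SEIS-01, SEIS-02, SEIS-03 (subtract circle equations pairwise → linear system) gives (x, y) ≈ (-29.0, 24.3).
Distances from that point to each station vs reported:
  SEIS-01: calculated 108.1 vs reported 108.1 → residual 0.0 km
  SEIS-02: calculated 15.1 vs reported 15.1 → residual 0.0 km
  SEIS-03: calculated 66.0 vs reported 66.0 → residual 0.0 km
  SEIS-04: calculated 82.6 vs reported 93.7 → residual 11.1 km
SEIS-01, SEIS-02, SEIS-03 are mutually consistent (residuals ≈ 0); SEIS-04 is off by 11.1 km.

SEIS-04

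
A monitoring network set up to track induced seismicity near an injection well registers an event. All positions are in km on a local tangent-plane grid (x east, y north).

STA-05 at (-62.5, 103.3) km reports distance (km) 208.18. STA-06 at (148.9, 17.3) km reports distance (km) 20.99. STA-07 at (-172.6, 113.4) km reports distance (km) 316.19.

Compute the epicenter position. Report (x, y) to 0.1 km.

Circle about each station: (x + 62.5)² + (y − 103.3)² = 208.18²; (x − 148.9)² + (y − 17.3)² = 20.99²; (x + 172.6)² + (y − 113.4)² = 316.19².
Subtracting pairs of circle equations eliminates x²+y² and gives linear equations (the radical axes):
422.8 x − 172.0 y = 50791.69
-220.2 x + 20.2 y = -28564.02
Solving the 2×2 system: x ≈ 132.5, y ≈ 30.4 km.

(132.5, 30.4)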